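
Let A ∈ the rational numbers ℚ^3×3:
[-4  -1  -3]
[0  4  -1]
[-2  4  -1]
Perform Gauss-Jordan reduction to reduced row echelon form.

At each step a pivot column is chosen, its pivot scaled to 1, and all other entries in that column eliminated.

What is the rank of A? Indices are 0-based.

[1] R0 /= -4  ⇒  (1, 1/4, 3/4)
     R2 -= -2·R0  ⇒  (0, 9/2, 1/2)
[2] R1 /= 4  ⇒  (0, 1, -1/4)
     R0 -= 1/4·R1  ⇒  (1, 0, 13/16)
     R2 -= 9/2·R1  ⇒  (0, 0, 13/8)
[3] R2 /= 13/8  ⇒  (0, 0, 1)
     R0 -= 13/16·R2  ⇒  (1, 0, 0)
     R1 -= -1/4·R2  ⇒  (0, 1, 0)

rank = 3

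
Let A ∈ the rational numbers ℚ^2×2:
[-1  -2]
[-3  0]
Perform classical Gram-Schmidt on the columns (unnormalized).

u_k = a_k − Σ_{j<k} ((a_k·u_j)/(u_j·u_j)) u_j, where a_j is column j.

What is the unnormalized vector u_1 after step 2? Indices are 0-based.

Step 1: u_0 = a_0 = (-1, -3).
Step 2: u_1 = a_1 − (1/5)·u_0 = (-9/5, 3/5).

u_1 = (-9/5, 3/5)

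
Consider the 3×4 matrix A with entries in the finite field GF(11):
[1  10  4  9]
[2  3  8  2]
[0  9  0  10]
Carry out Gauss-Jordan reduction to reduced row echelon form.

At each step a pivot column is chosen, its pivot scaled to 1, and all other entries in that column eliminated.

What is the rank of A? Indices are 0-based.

step 1: normalize row 0 (÷1) = (1, 10, 4, 9)
  row 1: subtract 2×row0 = (0, 5, 0, 6)
step 2: normalize row 1 (÷5) = (0, 1, 0, 10)
  row 0: subtract 10×row1 = (1, 0, 4, 8)
  row 2: subtract 9×row1 = (0, 0, 0, 8)
skip col 2 (zero from row 2)
step 3: normalize row 2 (÷8) = (0, 0, 0, 1)
  row 0: subtract 8×row2 = (1, 0, 4, 0)
  row 1: subtract 10×row2 = (0, 1, 0, 0)

rank = 3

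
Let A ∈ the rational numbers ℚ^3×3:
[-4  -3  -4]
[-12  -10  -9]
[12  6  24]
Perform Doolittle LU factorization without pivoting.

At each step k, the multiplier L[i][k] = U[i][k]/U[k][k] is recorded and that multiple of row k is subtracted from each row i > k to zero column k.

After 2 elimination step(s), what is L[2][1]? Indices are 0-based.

L[2][1] = 3

[col 0] pivot -4
  R1 -= 3*R0 → (0, -1, 3)  (L[1][0] := 3)
  R2 -= -3*R0 → (0, -3, 12)  (L[2][0] := -3)
[col 1] pivot -1
  R2 -= 3*R1 → (0, 0, 3)  (L[2][1] := 3)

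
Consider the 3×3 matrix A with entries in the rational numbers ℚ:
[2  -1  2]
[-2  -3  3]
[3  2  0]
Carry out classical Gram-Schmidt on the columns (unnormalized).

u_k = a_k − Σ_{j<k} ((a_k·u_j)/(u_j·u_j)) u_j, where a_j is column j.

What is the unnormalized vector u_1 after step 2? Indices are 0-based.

Step 1: u_0 = a_0 = (2, -2, 3).
Step 2: u_1 = a_1 − (10/17)·u_0 = (-37/17, -31/17, 4/17).

u_1 = (-37/17, -31/17, 4/17)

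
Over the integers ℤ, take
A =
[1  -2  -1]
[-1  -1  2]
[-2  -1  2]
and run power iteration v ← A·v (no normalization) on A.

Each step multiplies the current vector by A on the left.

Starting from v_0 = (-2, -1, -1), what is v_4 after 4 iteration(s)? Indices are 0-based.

v_0 = (-2, -1, -1).
v_1 = A·v_0 = (1, 1, 3).
v_2 = A·v_1 = (-4, 4, 3).
v_3 = A·v_2 = (-15, 6, 10).
v_4 = A·v_3 = (-37, 29, 44).

v_4 = (-37, 29, 44)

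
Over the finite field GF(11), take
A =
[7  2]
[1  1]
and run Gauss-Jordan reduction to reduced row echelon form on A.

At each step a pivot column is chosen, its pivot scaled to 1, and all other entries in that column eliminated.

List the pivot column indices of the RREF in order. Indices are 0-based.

pivot columns: 0, 1

[1] R0 /= 7  ⇒  (1, 5)
     R1 -= 1·R0  ⇒  (0, 7)
[2] R1 /= 7  ⇒  (0, 1)
     R0 -= 5·R1  ⇒  (1, 0)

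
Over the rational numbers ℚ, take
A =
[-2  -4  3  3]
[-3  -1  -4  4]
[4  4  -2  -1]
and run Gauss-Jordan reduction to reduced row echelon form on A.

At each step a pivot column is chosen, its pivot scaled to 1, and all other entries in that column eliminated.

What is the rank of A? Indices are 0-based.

step 1: normalize row 0 (÷-2) = (1, 2, -3/2, -3/2)
  row 1: subtract -3×row0 = (0, 5, -17/2, -1/2)
  row 2: subtract 4×row0 = (0, -4, 4, 5)
step 2: normalize row 1 (÷5) = (0, 1, -17/10, -1/10)
  row 0: subtract 2×row1 = (1, 0, 19/10, -13/10)
  row 2: subtract -4×row1 = (0, 0, -14/5, 23/5)
step 3: normalize row 2 (÷-14/5) = (0, 0, 1, -23/14)
  row 0: subtract 19/10×row2 = (1, 0, 0, 51/28)
  row 1: subtract -17/10×row2 = (0, 1, 0, -81/28)

rank = 3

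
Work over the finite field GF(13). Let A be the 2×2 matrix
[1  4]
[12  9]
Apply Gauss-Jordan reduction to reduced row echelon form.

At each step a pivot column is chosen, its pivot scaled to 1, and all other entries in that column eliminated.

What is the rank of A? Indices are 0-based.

rank = 1

[1] R0 /= 1  ⇒  (1, 4)
     R1 -= 12·R0  ⇒  (0, 0)
column 1 empty below row 1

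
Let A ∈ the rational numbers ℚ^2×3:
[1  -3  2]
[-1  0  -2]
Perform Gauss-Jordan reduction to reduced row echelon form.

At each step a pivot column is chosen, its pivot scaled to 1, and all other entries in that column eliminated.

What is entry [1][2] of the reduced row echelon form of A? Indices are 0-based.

M[1][2] = 0

[1] R0 /= 1  ⇒  (1, -3, 2)
     R1 -= -1·R0  ⇒  (0, -3, 0)
[2] R1 /= -3  ⇒  (0, 1, 0)
     R0 -= -3·R1  ⇒  (1, 0, 2)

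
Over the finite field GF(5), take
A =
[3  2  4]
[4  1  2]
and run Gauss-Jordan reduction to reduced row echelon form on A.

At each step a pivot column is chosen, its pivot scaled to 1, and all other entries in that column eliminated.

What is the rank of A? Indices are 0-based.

rank = 1

step 1: normalize row 0 (÷3) = (1, 4, 3)
  row 1: subtract 4×row0 = (0, 0, 0)
skip col 1 (zero from row 1)
skip col 2 (zero from row 1)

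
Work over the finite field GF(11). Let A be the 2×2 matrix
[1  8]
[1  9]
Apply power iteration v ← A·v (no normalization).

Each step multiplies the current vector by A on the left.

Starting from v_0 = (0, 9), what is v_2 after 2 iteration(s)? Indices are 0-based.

v_0 = (0, 9).
v_1 = A·v_0 = (6, 4).
v_2 = A·v_1 = (5, 9).

v_2 = (5, 9)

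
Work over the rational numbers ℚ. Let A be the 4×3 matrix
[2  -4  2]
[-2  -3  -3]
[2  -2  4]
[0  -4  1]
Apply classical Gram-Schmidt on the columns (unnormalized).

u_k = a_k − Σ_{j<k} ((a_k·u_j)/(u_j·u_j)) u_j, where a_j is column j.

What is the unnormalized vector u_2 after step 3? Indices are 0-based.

u_2 = (-8/7, -4/21, 20/21, 17/21)

Step 1: u_0 = a_0 = (2, -2, 2, 0).
Step 2: u_1 = a_1 − (-1/2)·u_0 = (-3, -4, -1, -4).
Step 3: u_2 = a_2 − (3/2)·u_0 − (-1/21)·u_1 = (-8/7, -4/21, 20/21, 17/21).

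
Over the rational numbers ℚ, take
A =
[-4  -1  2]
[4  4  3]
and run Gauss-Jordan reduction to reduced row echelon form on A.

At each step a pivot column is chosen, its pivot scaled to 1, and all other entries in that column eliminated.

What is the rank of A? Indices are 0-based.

rank = 2

pivot(0,0)=-4: scale R0 → (1, 1/4, -1/2)
  clear (1,0): R1 −= (4)R0 → (0, 3, 5)
pivot(1,1)=3: scale R1 → (0, 1, 5/3)
  clear (0,1): R0 −= (1/4)R1 → (1, 0, -11/12)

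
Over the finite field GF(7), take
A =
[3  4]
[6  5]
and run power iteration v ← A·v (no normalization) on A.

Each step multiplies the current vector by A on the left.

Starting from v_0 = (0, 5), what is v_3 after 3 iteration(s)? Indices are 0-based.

v_0 = (0, 5).
v_1 = A·v_0 = (6, 4).
v_2 = A·v_1 = (6, 0).
v_3 = A·v_2 = (4, 1).

v_3 = (4, 1)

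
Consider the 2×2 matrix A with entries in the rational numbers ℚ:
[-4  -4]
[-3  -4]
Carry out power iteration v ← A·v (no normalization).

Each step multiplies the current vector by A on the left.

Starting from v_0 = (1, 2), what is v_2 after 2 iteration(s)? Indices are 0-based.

v_2 = (92, 80)

v_0 = (1, 2).
v_1 = A·v_0 = (-12, -11).
v_2 = A·v_1 = (92, 80).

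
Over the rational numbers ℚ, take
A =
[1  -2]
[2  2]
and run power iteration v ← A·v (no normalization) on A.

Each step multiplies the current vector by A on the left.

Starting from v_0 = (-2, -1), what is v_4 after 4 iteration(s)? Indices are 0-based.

v_0 = (-2, -1).
v_1 = A·v_0 = (0, -6).
v_2 = A·v_1 = (12, -12).
v_3 = A·v_2 = (36, 0).
v_4 = A·v_3 = (36, 72).

v_4 = (36, 72)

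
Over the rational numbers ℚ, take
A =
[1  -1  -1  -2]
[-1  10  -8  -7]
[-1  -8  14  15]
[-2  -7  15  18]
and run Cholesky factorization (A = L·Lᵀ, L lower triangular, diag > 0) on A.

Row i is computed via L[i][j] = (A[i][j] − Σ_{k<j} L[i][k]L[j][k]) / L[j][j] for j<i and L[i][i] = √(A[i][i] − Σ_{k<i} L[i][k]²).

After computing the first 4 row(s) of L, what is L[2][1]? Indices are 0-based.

Step 1: L[0][0] = √(1) = 1.
  L[1][0] = (-1) / L[0][0] = -1.
Step 2: L[1][1] = √(9) = 3.
  L[2][0] = (-1) / L[0][0] = -1.
  L[2][1] = (-9) / L[1][1] = -3.
Step 3: L[2][2] = √(4) = 2.
  L[3][0] = (-2) / L[0][0] = -2.
  L[3][1] = (-9) / L[1][1] = -3.
  L[3][2] = (4) / L[2][2] = 2.
Step 4: L[3][3] = √(1) = 1.

L[2][1] = -3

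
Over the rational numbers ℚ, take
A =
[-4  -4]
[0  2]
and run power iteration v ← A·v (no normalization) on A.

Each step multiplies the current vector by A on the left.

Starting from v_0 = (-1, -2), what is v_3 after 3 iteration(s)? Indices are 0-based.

v_3 = (160, -16)

v_0 = (-1, -2).
v_1 = A·v_0 = (12, -4).
v_2 = A·v_1 = (-32, -8).
v_3 = A·v_2 = (160, -16).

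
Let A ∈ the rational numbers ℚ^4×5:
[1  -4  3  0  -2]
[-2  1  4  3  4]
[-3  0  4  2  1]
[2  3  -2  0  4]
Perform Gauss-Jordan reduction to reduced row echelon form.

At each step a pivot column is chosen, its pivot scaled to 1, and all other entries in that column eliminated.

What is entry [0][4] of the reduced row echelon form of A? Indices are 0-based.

step 1: normalize row 0 (÷1) = (1, -4, 3, 0, -2)
  row 1: subtract -2×row0 = (0, -7, 10, 3, 0)
  row 2: subtract -3×row0 = (0, -12, 13, 2, -5)
  row 3: subtract 2×row0 = (0, 11, -8, 0, 8)
step 2: normalize row 1 (÷-7) = (0, 1, -10/7, -3/7, 0)
  row 0: subtract -4×row1 = (1, 0, -19/7, -12/7, -2)
  row 2: subtract -12×row1 = (0, 0, -29/7, -22/7, -5)
  row 3: subtract 11×row1 = (0, 0, 54/7, 33/7, 8)
step 3: normalize row 2 (÷-29/7) = (0, 0, 1, 22/29, 35/29)
  row 0: subtract -19/7×row2 = (1, 0, 0, 10/29, 37/29)
  row 1: subtract -10/7×row2 = (0, 1, 0, 19/29, 50/29)
  row 3: subtract 54/7×row2 = (0, 0, 0, -33/29, -38/29)
step 4: normalize row 3 (÷-33/29) = (0, 0, 0, 1, 38/33)
  row 0: subtract 10/29×row3 = (1, 0, 0, 0, 29/33)
  row 1: subtract 19/29×row3 = (0, 1, 0, 0, 32/33)
  row 2: subtract 22/29×row3 = (0, 0, 1, 0, 1/3)

M[0][4] = 29/33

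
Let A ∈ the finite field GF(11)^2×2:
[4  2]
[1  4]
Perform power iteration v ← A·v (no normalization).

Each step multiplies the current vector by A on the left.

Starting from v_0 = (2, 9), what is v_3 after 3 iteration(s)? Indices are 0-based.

v_0 = (2, 9).
v_1 = A·v_0 = (4, 5).
v_2 = A·v_1 = (4, 2).
v_3 = A·v_2 = (9, 1).

v_3 = (9, 1)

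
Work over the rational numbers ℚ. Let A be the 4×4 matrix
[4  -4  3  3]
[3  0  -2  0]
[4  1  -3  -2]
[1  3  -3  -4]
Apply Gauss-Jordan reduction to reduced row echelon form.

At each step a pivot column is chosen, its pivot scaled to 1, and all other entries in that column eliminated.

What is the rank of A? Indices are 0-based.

step 1: normalize row 0 (÷4) = (1, -1, 3/4, 3/4)
  row 1: subtract 3×row0 = (0, 3, -17/4, -9/4)
  row 2: subtract 4×row0 = (0, 5, -6, -5)
  row 3: subtract 1×row0 = (0, 4, -15/4, -19/4)
step 2: normalize row 1 (÷3) = (0, 1, -17/12, -3/4)
  row 0: subtract -1×row1 = (1, 0, -2/3, 0)
  row 2: subtract 5×row1 = (0, 0, 13/12, -5/4)
  row 3: subtract 4×row1 = (0, 0, 23/12, -7/4)
step 3: normalize row 2 (÷13/12) = (0, 0, 1, -15/13)
  row 0: subtract -2/3×row2 = (1, 0, 0, -10/13)
  row 1: subtract -17/12×row2 = (0, 1, 0, -31/13)
  row 3: subtract 23/12×row2 = (0, 0, 0, 6/13)
step 4: normalize row 3 (÷6/13) = (0, 0, 0, 1)
  row 0: subtract -10/13×row3 = (1, 0, 0, 0)
  row 1: subtract -31/13×row3 = (0, 1, 0, 0)
  row 2: subtract -15/13×row3 = (0, 0, 1, 0)

rank = 4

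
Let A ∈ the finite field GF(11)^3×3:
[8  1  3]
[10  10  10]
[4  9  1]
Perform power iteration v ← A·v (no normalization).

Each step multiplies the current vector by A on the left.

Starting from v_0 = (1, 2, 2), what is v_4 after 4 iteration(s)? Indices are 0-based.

v_4 = (0, 10, 6)

v_0 = (1, 2, 2).
v_1 = A·v_0 = (5, 6, 2).
v_2 = A·v_1 = (8, 9, 10).
v_3 = A·v_2 = (4, 6, 2).
v_4 = A·v_3 = (0, 10, 6).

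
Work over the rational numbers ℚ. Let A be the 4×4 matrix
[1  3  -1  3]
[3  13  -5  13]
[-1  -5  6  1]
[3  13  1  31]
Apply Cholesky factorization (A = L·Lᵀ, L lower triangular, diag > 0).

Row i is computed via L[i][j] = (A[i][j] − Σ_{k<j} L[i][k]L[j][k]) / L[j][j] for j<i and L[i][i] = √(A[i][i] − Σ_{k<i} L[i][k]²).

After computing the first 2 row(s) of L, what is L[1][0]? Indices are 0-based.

Step 1: L[0][0] = √(1) = 1.
  L[1][0] = (3) / L[0][0] = 3.
Step 2: L[1][1] = √(4) = 2.

L[1][0] = 3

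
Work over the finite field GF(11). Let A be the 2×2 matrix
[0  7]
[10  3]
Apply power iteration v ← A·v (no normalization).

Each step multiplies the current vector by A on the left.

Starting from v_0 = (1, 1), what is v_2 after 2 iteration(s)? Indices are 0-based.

v_0 = (1, 1).
v_1 = A·v_0 = (7, 2).
v_2 = A·v_1 = (3, 10).

v_2 = (3, 10)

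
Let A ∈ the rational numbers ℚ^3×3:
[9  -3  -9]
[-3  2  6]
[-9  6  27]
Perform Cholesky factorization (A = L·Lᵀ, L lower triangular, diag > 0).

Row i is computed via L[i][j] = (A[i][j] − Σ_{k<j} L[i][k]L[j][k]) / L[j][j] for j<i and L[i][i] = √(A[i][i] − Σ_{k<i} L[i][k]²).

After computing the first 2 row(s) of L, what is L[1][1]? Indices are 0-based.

Step 1: L[0][0] = √(9) = 3.
  L[1][0] = (-3) / L[0][0] = -1.
Step 2: L[1][1] = √(1) = 1.

L[1][1] = 1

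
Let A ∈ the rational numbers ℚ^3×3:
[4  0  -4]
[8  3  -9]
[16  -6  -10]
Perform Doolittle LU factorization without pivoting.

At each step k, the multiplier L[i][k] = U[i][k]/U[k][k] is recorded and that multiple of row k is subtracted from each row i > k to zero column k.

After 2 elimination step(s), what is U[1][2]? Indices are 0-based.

U[1][2] = -1

k=0: U[0][0]=4
  eliminate (1,0): mult=2, new row 1: (0, 3, -1); set L[1][0]=2
  eliminate (2,0): mult=4, new row 2: (0, -6, 6); set L[2][0]=4
k=1: U[1][1]=3
  eliminate (2,1): mult=-2, new row 2: (0, 0, 4); set L[2][1]=-2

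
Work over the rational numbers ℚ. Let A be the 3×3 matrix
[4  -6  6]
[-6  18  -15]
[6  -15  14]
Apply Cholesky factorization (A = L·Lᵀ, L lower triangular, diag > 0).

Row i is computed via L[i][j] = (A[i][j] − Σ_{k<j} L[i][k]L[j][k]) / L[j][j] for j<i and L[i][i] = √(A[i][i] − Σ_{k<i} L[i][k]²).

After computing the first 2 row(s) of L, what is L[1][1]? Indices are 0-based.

Step 1: L[0][0] = √(4) = 2.
  L[1][0] = (-6) / L[0][0] = -3.
Step 2: L[1][1] = √(9) = 3.

L[1][1] = 3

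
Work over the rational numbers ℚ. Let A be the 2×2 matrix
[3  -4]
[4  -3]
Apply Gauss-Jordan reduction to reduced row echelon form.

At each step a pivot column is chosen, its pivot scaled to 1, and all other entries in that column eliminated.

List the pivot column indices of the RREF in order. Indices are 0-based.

pivot columns: 0, 1

[1] R0 /= 3  ⇒  (1, -4/3)
     R1 -= 4·R0  ⇒  (0, 7/3)
[2] R1 /= 7/3  ⇒  (0, 1)
     R0 -= -4/3·R1  ⇒  (1, 0)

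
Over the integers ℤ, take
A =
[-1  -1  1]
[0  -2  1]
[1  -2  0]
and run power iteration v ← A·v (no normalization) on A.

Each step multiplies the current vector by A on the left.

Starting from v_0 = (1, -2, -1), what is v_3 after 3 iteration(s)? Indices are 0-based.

v_0 = (1, -2, -1).
v_1 = A·v_0 = (0, 3, 5).
v_2 = A·v_1 = (2, -1, -6).
v_3 = A·v_2 = (-7, -4, 4).

v_3 = (-7, -4, 4)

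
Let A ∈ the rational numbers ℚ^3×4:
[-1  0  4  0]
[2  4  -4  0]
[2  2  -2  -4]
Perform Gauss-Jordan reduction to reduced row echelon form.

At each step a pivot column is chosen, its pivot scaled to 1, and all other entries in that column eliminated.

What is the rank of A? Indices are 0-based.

[1] R0 /= -1  ⇒  (1, 0, -4, 0)
     R1 -= 2·R0  ⇒  (0, 4, 4, 0)
     R2 -= 2·R0  ⇒  (0, 2, 6, -4)
[2] R1 /= 4  ⇒  (0, 1, 1, 0)
     R2 -= 2·R1  ⇒  (0, 0, 4, -4)
[3] R2 /= 4  ⇒  (0, 0, 1, -1)
     R0 -= -4·R2  ⇒  (1, 0, 0, -4)
     R1 -= 1·R2  ⇒  (0, 1, 0, 1)

rank = 3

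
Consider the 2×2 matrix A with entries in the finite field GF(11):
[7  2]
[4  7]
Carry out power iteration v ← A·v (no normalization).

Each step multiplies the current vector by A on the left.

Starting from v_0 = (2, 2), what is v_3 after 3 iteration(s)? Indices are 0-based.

v_3 = (3, 7)

v_0 = (2, 2).
v_1 = A·v_0 = (7, 0).
v_2 = A·v_1 = (5, 6).
v_3 = A·v_2 = (3, 7).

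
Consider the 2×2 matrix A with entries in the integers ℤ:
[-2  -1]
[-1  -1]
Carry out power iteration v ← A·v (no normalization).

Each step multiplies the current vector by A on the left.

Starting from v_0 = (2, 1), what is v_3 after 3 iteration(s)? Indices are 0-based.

v_3 = (-34, -21)

v_0 = (2, 1).
v_1 = A·v_0 = (-5, -3).
v_2 = A·v_1 = (13, 8).
v_3 = A·v_2 = (-34, -21).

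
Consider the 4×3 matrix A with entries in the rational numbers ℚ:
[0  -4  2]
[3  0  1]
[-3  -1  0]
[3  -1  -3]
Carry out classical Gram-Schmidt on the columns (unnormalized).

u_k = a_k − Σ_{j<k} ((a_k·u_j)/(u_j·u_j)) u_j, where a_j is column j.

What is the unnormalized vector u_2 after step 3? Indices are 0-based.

Step 1: u_0 = a_0 = (0, 3, -3, 3).
Step 2: u_1 = a_1 − (0)·u_0 = (-4, 0, -1, -1).
Step 3: u_2 = a_2 − (-2/9)·u_0 − (-5/18)·u_1 = (8/9, 5/3, -17/18, -47/18).

u_2 = (8/9, 5/3, -17/18, -47/18)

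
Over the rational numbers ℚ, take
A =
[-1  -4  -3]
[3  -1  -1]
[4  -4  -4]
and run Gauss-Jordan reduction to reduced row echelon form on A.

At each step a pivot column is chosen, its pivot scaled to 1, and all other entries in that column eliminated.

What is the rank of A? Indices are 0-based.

rank = 3

[1] R0 /= -1  ⇒  (1, 4, 3)
     R1 -= 3·R0  ⇒  (0, -13, -10)
     R2 -= 4·R0  ⇒  (0, -20, -16)
[2] R1 /= -13  ⇒  (0, 1, 10/13)
     R0 -= 4·R1  ⇒  (1, 0, -1/13)
     R2 -= -20·R1  ⇒  (0, 0, -8/13)
[3] R2 /= -8/13  ⇒  (0, 0, 1)
     R0 -= -1/13·R2  ⇒  (1, 0, 0)
     R1 -= 10/13·R2  ⇒  (0, 1, 0)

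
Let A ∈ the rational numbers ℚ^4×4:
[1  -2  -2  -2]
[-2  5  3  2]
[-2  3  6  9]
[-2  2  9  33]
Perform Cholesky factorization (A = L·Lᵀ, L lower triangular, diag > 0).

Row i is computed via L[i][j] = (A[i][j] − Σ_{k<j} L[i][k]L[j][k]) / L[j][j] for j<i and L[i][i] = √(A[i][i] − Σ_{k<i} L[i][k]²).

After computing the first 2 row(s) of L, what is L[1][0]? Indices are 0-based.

Step 1: L[0][0] = √(1) = 1.
  L[1][0] = (-2) / L[0][0] = -2.
Step 2: L[1][1] = √(1) = 1.

L[1][0] = -2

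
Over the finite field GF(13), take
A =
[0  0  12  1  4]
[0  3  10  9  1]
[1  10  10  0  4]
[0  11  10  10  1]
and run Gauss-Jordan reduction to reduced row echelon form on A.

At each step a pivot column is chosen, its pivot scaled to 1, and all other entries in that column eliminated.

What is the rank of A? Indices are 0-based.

pivot(0,0): swap R0↔R2
pivot(0,0)=1: scale R0 → (1, 10, 10, 0, 4)
pivot(1,1)=3: scale R1 → (0, 1, 12, 3, 9)
  clear (0,1): R0 −= (10)R1 → (1, 0, 7, 9, 5)
  clear (3,1): R3 −= (11)R1 → (0, 0, 8, 3, 6)
pivot(2,2)=12: scale R2 → (0, 0, 1, 12, 9)
  clear (0,2): R0 −= (7)R2 → (1, 0, 0, 3, 7)
  clear (1,2): R1 −= (12)R2 → (0, 1, 0, 2, 5)
  clear (3,2): R3 −= (8)R2 → (0, 0, 0, 11, 12)
pivot(3,3)=11: scale R3 → (0, 0, 0, 1, 7)
  clear (0,3): R0 −= (3)R3 → (1, 0, 0, 0, 12)
  clear (1,3): R1 −= (2)R3 → (0, 1, 0, 0, 4)
  clear (2,3): R2 −= (12)R3 → (0, 0, 1, 0, 3)

rank = 4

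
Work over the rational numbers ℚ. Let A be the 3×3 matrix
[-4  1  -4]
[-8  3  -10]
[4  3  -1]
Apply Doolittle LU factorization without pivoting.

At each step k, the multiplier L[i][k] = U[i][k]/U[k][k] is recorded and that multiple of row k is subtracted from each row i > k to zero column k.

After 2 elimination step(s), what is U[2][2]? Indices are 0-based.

[col 0] pivot -4
  R1 -= 2*R0 → (0, 1, -2)  (L[1][0] := 2)
  R2 -= -1*R0 → (0, 4, -5)  (L[2][0] := -1)
[col 1] pivot 1
  R2 -= 4*R1 → (0, 0, 3)  (L[2][1] := 4)

U[2][2] = 3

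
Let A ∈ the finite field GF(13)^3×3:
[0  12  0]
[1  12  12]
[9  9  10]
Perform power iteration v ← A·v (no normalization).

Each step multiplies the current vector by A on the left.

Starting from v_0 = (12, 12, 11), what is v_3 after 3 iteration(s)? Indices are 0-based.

v_3 = (2, 2, 9)

v_0 = (12, 12, 11).
v_1 = A·v_0 = (1, 2, 1).
v_2 = A·v_1 = (11, 11, 11).
v_3 = A·v_2 = (2, 2, 9).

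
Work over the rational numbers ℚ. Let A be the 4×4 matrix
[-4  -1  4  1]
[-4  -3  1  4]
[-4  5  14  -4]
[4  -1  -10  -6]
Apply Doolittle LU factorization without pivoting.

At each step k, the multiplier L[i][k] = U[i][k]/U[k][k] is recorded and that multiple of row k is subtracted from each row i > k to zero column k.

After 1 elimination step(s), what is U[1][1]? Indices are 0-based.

[col 0] pivot -4
  R1 -= 1*R0 → (0, -2, -3, 3)  (L[1][0] := 1)
  R2 -= 1*R0 → (0, 6, 10, -5)  (L[2][0] := 1)
  R3 -= -1*R0 → (0, -2, -6, -5)  (L[3][0] := -1)

U[1][1] = -2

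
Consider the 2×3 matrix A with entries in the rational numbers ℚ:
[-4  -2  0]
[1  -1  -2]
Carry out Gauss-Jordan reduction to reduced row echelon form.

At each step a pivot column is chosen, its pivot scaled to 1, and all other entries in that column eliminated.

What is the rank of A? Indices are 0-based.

pivot(0,0)=-4: scale R0 → (1, 1/2, 0)
  clear (1,0): R1 −= (1)R0 → (0, -3/2, -2)
pivot(1,1)=-3/2: scale R1 → (0, 1, 4/3)
  clear (0,1): R0 −= (1/2)R1 → (1, 0, -2/3)

rank = 2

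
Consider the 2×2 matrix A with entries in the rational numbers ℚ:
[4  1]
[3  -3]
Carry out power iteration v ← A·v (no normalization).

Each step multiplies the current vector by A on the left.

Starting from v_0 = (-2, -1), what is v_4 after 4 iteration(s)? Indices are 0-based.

v_4 = (-759, -333)

v_0 = (-2, -1).
v_1 = A·v_0 = (-9, -3).
v_2 = A·v_1 = (-39, -18).
v_3 = A·v_2 = (-174, -63).
v_4 = A·v_3 = (-759, -333).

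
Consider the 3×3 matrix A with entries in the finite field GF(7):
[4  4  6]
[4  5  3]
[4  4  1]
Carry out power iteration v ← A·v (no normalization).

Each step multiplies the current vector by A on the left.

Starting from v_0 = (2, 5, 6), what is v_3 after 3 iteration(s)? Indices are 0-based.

v_0 = (2, 5, 6).
v_1 = A·v_0 = (1, 2, 6).
v_2 = A·v_1 = (6, 4, 4).
v_3 = A·v_2 = (1, 0, 2).

v_3 = (1, 0, 2)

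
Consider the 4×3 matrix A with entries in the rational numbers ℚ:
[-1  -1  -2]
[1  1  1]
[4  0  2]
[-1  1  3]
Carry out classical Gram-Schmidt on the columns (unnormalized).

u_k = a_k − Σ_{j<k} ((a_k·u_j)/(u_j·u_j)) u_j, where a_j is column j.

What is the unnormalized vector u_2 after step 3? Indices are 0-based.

Step 1: u_0 = a_0 = (-1, 1, 4, -1).
Step 2: u_1 = a_1 − (1/19)·u_0 = (-18/19, 18/19, -4/19, 20/19).
Step 3: u_2 = a_2 − (8/19)·u_0 − (53/28)·u_1 = (3/14, -17/14, 5/7, 10/7).

u_2 = (3/14, -17/14, 5/7, 10/7)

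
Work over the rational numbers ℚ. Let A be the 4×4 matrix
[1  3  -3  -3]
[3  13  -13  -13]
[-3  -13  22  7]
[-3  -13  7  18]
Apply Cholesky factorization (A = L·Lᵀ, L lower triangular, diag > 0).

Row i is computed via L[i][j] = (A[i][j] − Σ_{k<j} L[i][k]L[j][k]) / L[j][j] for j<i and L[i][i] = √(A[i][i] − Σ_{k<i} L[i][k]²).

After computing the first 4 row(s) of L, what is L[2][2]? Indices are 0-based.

Step 1: L[0][0] = √(1) = 1.
  L[1][0] = (3) / L[0][0] = 3.
Step 2: L[1][1] = √(4) = 2.
  L[2][0] = (-3) / L[0][0] = -3.
  L[2][1] = (-4) / L[1][1] = -2.
Step 3: L[2][2] = √(9) = 3.
  L[3][0] = (-3) / L[0][0] = -3.
  L[3][1] = (-4) / L[1][1] = -2.
  L[3][2] = (-6) / L[2][2] = -2.
Step 4: L[3][3] = √(1) = 1.

L[2][2] = 3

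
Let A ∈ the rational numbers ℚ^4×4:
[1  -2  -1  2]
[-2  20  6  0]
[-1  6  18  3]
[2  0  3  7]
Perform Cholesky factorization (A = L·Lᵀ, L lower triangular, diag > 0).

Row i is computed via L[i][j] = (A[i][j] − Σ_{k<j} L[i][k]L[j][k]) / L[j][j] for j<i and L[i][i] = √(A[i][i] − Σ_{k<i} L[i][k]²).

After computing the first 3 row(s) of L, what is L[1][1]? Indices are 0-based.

L[1][1] = 4

Step 1: L[0][0] = √(1) = 1.
  L[1][0] = (-2) / L[0][0] = -2.
Step 2: L[1][1] = √(16) = 4.
  L[2][0] = (-1) / L[0][0] = -1.
  L[2][1] = (4) / L[1][1] = 1.
Step 3: L[2][2] = √(16) = 4.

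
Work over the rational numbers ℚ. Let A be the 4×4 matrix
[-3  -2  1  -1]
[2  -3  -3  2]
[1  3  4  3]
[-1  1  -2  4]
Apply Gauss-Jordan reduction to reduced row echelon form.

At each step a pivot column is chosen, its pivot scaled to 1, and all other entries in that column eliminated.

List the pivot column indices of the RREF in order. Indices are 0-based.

pivot columns: 0, 1, 2, 3

[1] R0 /= -3  ⇒  (1, 2/3, -1/3, 1/3)
     R1 -= 2·R0  ⇒  (0, -13/3, -7/3, 4/3)
     R2 -= 1·R0  ⇒  (0, 7/3, 13/3, 8/3)
     R3 -= -1·R0  ⇒  (0, 5/3, -7/3, 13/3)
[2] R1 /= -13/3  ⇒  (0, 1, 7/13, -4/13)
     R0 -= 2/3·R1  ⇒  (1, 0, -9/13, 7/13)
     R2 -= 7/3·R1  ⇒  (0, 0, 40/13, 44/13)
     R3 -= 5/3·R1  ⇒  (0, 0, -42/13, 63/13)
[3] R2 /= 40/13  ⇒  (0, 0, 1, 11/10)
     R0 -= -9/13·R2  ⇒  (1, 0, 0, 13/10)
     R1 -= 7/13·R2  ⇒  (0, 1, 0, -9/10)
     R3 -= -42/13·R2  ⇒  (0, 0, 0, 42/5)
[4] R3 /= 42/5  ⇒  (0, 0, 0, 1)
     R0 -= 13/10·R3  ⇒  (1, 0, 0, 0)
     R1 -= -9/10·R3  ⇒  (0, 1, 0, 0)
     R2 -= 11/10·R3  ⇒  (0, 0, 1, 0)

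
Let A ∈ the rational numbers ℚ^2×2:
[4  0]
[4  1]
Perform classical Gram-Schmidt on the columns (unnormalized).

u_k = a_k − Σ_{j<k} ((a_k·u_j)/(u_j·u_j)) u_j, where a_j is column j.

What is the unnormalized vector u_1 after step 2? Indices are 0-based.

Step 1: u_0 = a_0 = (4, 4).
Step 2: u_1 = a_1 − (1/8)·u_0 = (-1/2, 1/2).

u_1 = (-1/2, 1/2)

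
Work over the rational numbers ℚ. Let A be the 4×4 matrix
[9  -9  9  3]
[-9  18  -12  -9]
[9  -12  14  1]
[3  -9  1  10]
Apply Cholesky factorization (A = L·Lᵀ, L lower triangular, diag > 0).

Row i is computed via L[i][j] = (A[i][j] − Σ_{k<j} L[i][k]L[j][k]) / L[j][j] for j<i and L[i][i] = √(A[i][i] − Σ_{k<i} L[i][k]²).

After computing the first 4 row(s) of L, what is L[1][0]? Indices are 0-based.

Step 1: L[0][0] = √(9) = 3.
  L[1][0] = (-9) / L[0][0] = -3.
Step 2: L[1][1] = √(9) = 3.
  L[2][0] = (9) / L[0][0] = 3.
  L[2][1] = (-3) / L[1][1] = -1.
Step 3: L[2][2] = √(4) = 2.
  L[3][0] = (3) / L[0][0] = 1.
  L[3][1] = (-6) / L[1][1] = -2.
  L[3][2] = (-4) / L[2][2] = -2.
Step 4: L[3][3] = √(1) = 1.

L[1][0] = -3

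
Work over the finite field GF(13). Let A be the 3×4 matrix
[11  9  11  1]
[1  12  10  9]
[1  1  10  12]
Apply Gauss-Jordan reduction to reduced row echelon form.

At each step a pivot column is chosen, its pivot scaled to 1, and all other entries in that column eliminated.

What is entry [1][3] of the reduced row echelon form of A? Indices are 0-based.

pivot(0,0)=11: scale R0 → (1, 2, 1, 6)
  clear (1,0): R1 −= (1)R0 → (0, 10, 9, 3)
  clear (2,0): R2 −= (1)R0 → (0, 12, 9, 6)
pivot(1,1)=10: scale R1 → (0, 1, 10, 12)
  clear (0,1): R0 −= (2)R1 → (1, 0, 7, 8)
  clear (2,1): R2 −= (12)R1 → (0, 0, 6, 5)
pivot(2,2)=6: scale R2 → (0, 0, 1, 3)
  clear (0,2): R0 −= (7)R2 → (1, 0, 0, 0)
  clear (1,2): R1 −= (10)R2 → (0, 1, 0, 8)

M[1][3] = 8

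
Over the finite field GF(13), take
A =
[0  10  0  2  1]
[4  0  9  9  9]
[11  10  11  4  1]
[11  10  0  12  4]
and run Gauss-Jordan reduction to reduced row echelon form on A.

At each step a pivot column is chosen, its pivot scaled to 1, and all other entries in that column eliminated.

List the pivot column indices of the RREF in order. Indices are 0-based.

pivot columns: 0, 1, 2, 3

pivot(0,0): swap R0↔R1
pivot(0,0)=4: scale R0 → (1, 0, 12, 12, 12)
  clear (2,0): R2 −= (11)R0 → (0, 10, 9, 2, 12)
  clear (3,0): R3 −= (11)R0 → (0, 10, 11, 10, 2)
pivot(1,1)=10: scale R1 → (0, 1, 0, 8, 4)
  clear (2,1): R2 −= (10)R1 → (0, 0, 9, 0, 11)
  clear (3,1): R3 −= (10)R1 → (0, 0, 11, 8, 1)
pivot(2,2)=9: scale R2 → (0, 0, 1, 0, 7)
  clear (0,2): R0 −= (12)R2 → (1, 0, 0, 12, 6)
  clear (3,2): R3 −= (11)R2 → (0, 0, 0, 8, 2)
pivot(3,3)=8: scale R3 → (0, 0, 0, 1, 10)
  clear (0,3): R0 −= (12)R3 → (1, 0, 0, 0, 3)
  clear (1,3): R1 −= (8)R3 → (0, 1, 0, 0, 2)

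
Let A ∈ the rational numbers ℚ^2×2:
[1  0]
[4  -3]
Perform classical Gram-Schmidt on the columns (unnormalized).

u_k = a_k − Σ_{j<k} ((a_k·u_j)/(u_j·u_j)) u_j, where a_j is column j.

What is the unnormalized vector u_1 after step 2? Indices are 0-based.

Step 1: u_0 = a_0 = (1, 4).
Step 2: u_1 = a_1 − (-12/17)·u_0 = (12/17, -3/17).

u_1 = (12/17, -3/17)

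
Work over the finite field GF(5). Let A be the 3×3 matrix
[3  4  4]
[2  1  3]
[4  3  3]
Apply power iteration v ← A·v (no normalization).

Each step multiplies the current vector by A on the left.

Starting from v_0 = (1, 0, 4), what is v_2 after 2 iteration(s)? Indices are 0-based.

v_0 = (1, 0, 4).
v_1 = A·v_0 = (4, 4, 1).
v_2 = A·v_1 = (2, 0, 1).

v_2 = (2, 0, 1)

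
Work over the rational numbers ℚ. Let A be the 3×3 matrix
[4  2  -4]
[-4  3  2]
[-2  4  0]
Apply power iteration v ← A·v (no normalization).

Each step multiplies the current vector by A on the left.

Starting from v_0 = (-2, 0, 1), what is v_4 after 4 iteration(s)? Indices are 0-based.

v_4 = (-1644, 3590, 2768)

v_0 = (-2, 0, 1).
v_1 = A·v_0 = (-12, 10, 4).
v_2 = A·v_1 = (-44, 86, 64).
v_3 = A·v_2 = (-260, 562, 432).
v_4 = A·v_3 = (-1644, 3590, 2768).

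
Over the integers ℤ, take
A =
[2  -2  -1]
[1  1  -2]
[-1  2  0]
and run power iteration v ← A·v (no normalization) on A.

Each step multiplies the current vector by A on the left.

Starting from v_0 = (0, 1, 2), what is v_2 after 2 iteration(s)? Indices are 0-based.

v_0 = (0, 1, 2).
v_1 = A·v_0 = (-4, -3, 2).
v_2 = A·v_1 = (-4, -11, -2).

v_2 = (-4, -11, -2)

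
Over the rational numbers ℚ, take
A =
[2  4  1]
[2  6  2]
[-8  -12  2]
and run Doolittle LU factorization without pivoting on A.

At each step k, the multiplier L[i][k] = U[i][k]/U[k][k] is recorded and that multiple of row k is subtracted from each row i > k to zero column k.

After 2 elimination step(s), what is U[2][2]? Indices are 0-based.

U[2][2] = 4

Step 1: pivot at (0,0) is 2.
  row1 ← row1 − (1)·row0  ⇒  L[1][0]=1, U row1=(0, 2, 1)
  row2 ← row2 − (-4)·row0  ⇒  L[2][0]=-4, U row2=(0, 4, 6)
Step 2: pivot at (1,1) is 2.
  row2 ← row2 − (2)·row1  ⇒  L[2][1]=2, U row2=(0, 0, 4)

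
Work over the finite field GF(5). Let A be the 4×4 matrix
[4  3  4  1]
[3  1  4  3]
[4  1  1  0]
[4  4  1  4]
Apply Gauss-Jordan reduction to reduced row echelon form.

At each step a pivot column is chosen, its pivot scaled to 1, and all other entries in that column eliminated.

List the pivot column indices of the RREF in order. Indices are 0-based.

pivot columns: 0, 1, 2, 3

[1] R0 /= 4  ⇒  (1, 2, 1, 4)
     R1 -= 3·R0  ⇒  (0, 0, 1, 1)
     R2 -= 4·R0  ⇒  (0, 3, 2, 4)
     R3 -= 4·R0  ⇒  (0, 1, 2, 3)
[2] R1 <-> R2
[2] R1 /= 3  ⇒  (0, 1, 4, 3)
     R0 -= 2·R1  ⇒  (1, 0, 3, 3)
     R3 -= 1·R1  ⇒  (0, 0, 3, 0)
[3] R2 /= 1  ⇒  (0, 0, 1, 1)
     R0 -= 3·R2  ⇒  (1, 0, 0, 0)
     R1 -= 4·R2  ⇒  (0, 1, 0, 4)
     R3 -= 3·R2  ⇒  (0, 0, 0, 2)
[4] R3 /= 2  ⇒  (0, 0, 0, 1)
     R1 -= 4·R3  ⇒  (0, 1, 0, 0)
     R2 -= 1·R3  ⇒  (0, 0, 1, 0)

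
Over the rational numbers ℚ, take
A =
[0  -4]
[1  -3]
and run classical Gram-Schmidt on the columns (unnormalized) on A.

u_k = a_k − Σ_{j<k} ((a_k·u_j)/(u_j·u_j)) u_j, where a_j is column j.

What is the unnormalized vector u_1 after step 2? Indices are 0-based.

u_1 = (-4, 0)

Step 1: u_0 = a_0 = (0, 1).
Step 2: u_1 = a_1 − (-3)·u_0 = (-4, 0).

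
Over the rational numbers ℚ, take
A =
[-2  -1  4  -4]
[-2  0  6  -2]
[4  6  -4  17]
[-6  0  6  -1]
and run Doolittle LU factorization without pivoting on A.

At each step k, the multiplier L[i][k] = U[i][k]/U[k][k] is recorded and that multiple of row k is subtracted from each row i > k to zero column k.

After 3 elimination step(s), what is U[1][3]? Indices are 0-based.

Step 1: pivot at (0,0) is -2.
  row1 ← row1 − (1)·row0  ⇒  L[1][0]=1, U row1=(0, 1, 2, 2)
  row2 ← row2 − (-2)·row0  ⇒  L[2][0]=-2, U row2=(0, 4, 4, 9)
  row3 ← row3 − (3)·row0  ⇒  L[3][0]=3, U row3=(0, 3, -6, 11)
Step 2: pivot at (1,1) is 1.
  row2 ← row2 − (4)·row1  ⇒  L[2][1]=4, U row2=(0, 0, -4, 1)
  row3 ← row3 − (3)·row1  ⇒  L[3][1]=3, U row3=(0, 0, -12, 5)
Step 3: pivot at (2,2) is -4.
  row3 ← row3 − (3)·row2  ⇒  L[3][2]=3, U row3=(0, 0, 0, 2)

U[1][3] = 2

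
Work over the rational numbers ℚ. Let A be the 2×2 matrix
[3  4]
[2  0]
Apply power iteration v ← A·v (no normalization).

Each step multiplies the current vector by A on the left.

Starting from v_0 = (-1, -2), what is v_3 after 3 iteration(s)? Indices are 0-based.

v_0 = (-1, -2).
v_1 = A·v_0 = (-11, -2).
v_2 = A·v_1 = (-41, -22).
v_3 = A·v_2 = (-211, -82).

v_3 = (-211, -82)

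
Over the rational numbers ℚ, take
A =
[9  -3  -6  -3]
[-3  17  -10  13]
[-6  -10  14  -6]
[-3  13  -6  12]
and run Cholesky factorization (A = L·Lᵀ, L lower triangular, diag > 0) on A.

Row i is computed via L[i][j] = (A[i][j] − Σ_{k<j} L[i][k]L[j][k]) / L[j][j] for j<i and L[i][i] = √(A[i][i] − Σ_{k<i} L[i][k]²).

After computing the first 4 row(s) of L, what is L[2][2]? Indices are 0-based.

Step 1: L[0][0] = √(9) = 3.
  L[1][0] = (-3) / L[0][0] = -1.
Step 2: L[1][1] = √(16) = 4.
  L[2][0] = (-6) / L[0][0] = -2.
  L[2][1] = (-12) / L[1][1] = -3.
Step 3: L[2][2] = √(1) = 1.
  L[3][0] = (-3) / L[0][0] = -1.
  L[3][1] = (12) / L[1][1] = 3.
  L[3][2] = (1) / L[2][2] = 1.
Step 4: L[3][3] = √(1) = 1.

L[2][2] = 1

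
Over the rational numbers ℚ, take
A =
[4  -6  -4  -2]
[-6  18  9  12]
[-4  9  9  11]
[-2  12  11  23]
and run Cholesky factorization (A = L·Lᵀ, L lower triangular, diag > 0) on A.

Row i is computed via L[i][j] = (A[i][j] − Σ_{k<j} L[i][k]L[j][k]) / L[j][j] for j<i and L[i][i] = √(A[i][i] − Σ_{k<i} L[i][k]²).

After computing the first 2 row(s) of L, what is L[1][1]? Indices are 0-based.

Step 1: L[0][0] = √(4) = 2.
  L[1][0] = (-6) / L[0][0] = -3.
Step 2: L[1][1] = √(9) = 3.

L[1][1] = 3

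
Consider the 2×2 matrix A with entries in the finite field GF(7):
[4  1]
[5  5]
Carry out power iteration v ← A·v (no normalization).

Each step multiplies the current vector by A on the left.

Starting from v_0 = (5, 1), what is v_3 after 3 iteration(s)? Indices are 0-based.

v_0 = (5, 1).
v_1 = A·v_0 = (0, 2).
v_2 = A·v_1 = (2, 3).
v_3 = A·v_2 = (4, 4).

v_3 = (4, 4)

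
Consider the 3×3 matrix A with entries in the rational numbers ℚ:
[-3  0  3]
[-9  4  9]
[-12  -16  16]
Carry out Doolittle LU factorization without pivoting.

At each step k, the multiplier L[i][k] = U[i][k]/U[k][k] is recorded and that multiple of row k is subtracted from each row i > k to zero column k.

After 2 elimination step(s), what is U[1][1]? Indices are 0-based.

k=0: U[0][0]=-3
  eliminate (1,0): mult=3, new row 1: (0, 4, 0); set L[1][0]=3
  eliminate (2,0): mult=4, new row 2: (0, -16, 4); set L[2][0]=4
k=1: U[1][1]=4
  eliminate (2,1): mult=-4, new row 2: (0, 0, 4); set L[2][1]=-4

U[1][1] = 4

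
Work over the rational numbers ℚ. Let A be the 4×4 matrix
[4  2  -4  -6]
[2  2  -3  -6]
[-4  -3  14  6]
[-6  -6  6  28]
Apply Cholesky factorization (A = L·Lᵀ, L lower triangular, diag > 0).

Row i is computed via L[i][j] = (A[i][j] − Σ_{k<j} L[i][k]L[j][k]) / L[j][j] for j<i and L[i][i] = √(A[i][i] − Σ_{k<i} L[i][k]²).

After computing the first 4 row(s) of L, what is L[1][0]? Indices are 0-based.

L[1][0] = 1

Step 1: L[0][0] = √(4) = 2.
  L[1][0] = (2) / L[0][0] = 1.
Step 2: L[1][1] = √(1) = 1.
  L[2][0] = (-4) / L[0][0] = -2.
  L[2][1] = (-1) / L[1][1] = -1.
Step 3: L[2][2] = √(9) = 3.
  L[3][0] = (-6) / L[0][0] = -3.
  L[3][1] = (-3) / L[1][1] = -3.
  L[3][2] = (-3) / L[2][2] = -1.
Step 4: L[3][3] = √(9) = 3.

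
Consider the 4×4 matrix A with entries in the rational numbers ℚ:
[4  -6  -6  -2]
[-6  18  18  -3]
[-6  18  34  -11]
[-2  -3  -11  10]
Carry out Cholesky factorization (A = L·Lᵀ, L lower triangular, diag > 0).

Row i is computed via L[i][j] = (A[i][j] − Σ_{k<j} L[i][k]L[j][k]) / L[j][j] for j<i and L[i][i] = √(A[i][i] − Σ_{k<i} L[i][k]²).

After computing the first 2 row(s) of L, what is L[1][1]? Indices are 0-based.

Step 1: L[0][0] = √(4) = 2.
  L[1][0] = (-6) / L[0][0] = -3.
Step 2: L[1][1] = √(9) = 3.

L[1][1] = 3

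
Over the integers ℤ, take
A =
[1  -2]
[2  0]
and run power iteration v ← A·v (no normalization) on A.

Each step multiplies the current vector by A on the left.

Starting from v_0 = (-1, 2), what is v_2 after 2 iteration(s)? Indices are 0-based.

v_2 = (-1, -10)

v_0 = (-1, 2).
v_1 = A·v_0 = (-5, -2).
v_2 = A·v_1 = (-1, -10).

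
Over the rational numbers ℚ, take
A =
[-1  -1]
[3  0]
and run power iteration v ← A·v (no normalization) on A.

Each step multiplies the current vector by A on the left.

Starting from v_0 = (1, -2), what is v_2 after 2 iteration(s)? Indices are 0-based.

v_0 = (1, -2).
v_1 = A·v_0 = (1, 3).
v_2 = A·v_1 = (-4, 3).

v_2 = (-4, 3)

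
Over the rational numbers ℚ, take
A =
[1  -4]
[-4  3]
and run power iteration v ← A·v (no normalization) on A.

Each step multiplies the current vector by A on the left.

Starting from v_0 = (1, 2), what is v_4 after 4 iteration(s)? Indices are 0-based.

v_4 = (-799, 1090)

v_0 = (1, 2).
v_1 = A·v_0 = (-7, 2).
v_2 = A·v_1 = (-15, 34).
v_3 = A·v_2 = (-151, 162).
v_4 = A·v_3 = (-799, 1090).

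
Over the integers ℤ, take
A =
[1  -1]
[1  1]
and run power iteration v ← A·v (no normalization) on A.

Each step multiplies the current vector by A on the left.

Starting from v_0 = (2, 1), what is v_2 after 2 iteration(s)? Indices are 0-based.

v_0 = (2, 1).
v_1 = A·v_0 = (1, 3).
v_2 = A·v_1 = (-2, 4).

v_2 = (-2, 4)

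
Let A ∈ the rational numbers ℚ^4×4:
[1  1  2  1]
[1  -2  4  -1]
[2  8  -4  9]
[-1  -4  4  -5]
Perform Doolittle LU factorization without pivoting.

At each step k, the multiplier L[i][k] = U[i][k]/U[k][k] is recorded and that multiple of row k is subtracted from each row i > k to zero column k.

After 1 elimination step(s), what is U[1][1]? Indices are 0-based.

[col 0] pivot 1
  R1 -= 1*R0 → (0, -3, 2, -2)  (L[1][0] := 1)
  R2 -= 2*R0 → (0, 6, -8, 7)  (L[2][0] := 2)
  R3 -= -1*R0 → (0, -3, 6, -4)  (L[3][0] := -1)

U[1][1] = -3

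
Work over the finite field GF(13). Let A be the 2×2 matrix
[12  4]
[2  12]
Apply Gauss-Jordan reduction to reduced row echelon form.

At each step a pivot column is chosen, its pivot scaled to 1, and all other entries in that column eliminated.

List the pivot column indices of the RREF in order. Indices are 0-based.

step 1: normalize row 0 (÷12) = (1, 9)
  row 1: subtract 2×row0 = (0, 7)
step 2: normalize row 1 (÷7) = (0, 1)
  row 0: subtract 9×row1 = (1, 0)

pivot columns: 0, 1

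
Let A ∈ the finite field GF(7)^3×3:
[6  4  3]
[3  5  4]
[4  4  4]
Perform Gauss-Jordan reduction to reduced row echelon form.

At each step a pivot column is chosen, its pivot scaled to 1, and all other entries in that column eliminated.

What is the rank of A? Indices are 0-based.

pivot(0,0)=6: scale R0 → (1, 3, 4)
  clear (1,0): R1 −= (3)R0 → (0, 3, 6)
  clear (2,0): R2 −= (4)R0 → (0, 6, 2)
pivot(1,1)=3: scale R1 → (0, 1, 2)
  clear (0,1): R0 −= (3)R1 → (1, 0, 5)
  clear (2,1): R2 −= (6)R1 → (0, 0, 4)
pivot(2,2)=4: scale R2 → (0, 0, 1)
  clear (0,2): R0 −= (5)R2 → (1, 0, 0)
  clear (1,2): R1 −= (2)R2 → (0, 1, 0)

rank = 3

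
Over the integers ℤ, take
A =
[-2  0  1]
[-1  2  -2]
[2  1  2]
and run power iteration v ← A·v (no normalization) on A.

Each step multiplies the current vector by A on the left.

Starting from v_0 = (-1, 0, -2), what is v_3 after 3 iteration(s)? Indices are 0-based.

v_3 = (5, 64, -4)

v_0 = (-1, 0, -2).
v_1 = A·v_0 = (0, 5, -6).
v_2 = A·v_1 = (-6, 22, -7).
v_3 = A·v_2 = (5, 64, -4).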